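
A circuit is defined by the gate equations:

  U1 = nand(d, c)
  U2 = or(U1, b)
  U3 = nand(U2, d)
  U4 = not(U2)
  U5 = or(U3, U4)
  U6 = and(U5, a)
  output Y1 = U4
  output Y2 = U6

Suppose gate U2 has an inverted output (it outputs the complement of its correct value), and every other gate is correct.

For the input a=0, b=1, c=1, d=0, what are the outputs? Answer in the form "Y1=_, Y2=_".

Y1=1, Y2=0

Propagate with U2 forced: U1=1, U2=0 [inverted output], U3=1, U4=1, U5=1, U6=0.
So the outputs are Y1=1, Y2=0. (Without the fault they would be Y1=0, Y2=0.)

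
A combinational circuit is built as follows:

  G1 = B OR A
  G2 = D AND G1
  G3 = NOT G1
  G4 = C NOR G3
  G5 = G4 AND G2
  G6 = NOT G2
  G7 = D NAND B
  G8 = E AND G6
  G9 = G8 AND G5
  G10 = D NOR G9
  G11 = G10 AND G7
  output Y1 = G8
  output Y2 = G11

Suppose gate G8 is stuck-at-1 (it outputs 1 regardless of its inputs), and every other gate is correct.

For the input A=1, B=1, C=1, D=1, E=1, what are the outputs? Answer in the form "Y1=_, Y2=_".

Propagate with G8 forced: G1=1, G2=1, G3=0, G4=0, G5=0, G6=0, G7=0, G8=1 [stuck-at-1], G9=0, G10=0, G11=0.
So the outputs are Y1=1, Y2=0. (Without the fault they would be Y1=0, Y2=0.)

Y1=1, Y2=0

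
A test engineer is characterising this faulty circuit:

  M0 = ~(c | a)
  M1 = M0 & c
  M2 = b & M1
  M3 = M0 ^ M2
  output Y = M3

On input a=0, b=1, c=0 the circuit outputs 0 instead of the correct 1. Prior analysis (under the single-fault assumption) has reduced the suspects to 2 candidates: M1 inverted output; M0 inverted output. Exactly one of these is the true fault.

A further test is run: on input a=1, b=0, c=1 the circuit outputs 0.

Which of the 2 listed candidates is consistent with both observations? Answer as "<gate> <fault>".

Evaluate each candidate on input a=1, b=0, c=1:
  M1 inverted output: M0=0, M1=1 [inverted output], M2=0, M3=0 → 0 — matches
  M0 inverted output: M0=1 [inverted output], M1=1, M2=0, M3=1 → 1 — eliminated
Only M1 inverted output reproduces the observed 0.

M1 inverted output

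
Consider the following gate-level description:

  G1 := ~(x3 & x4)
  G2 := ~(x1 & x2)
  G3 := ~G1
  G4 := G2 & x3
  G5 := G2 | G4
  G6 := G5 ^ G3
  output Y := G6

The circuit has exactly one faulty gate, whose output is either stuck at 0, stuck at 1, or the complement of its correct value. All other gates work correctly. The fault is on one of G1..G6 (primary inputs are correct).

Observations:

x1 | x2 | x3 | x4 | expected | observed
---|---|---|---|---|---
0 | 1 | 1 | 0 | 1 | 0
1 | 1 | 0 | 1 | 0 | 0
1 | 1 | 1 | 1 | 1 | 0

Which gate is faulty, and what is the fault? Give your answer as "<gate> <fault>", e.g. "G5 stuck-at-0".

Fault-free values for test 1 (x1=0, x2=1, x3=1, x4=0): G1=1, G2=1, G3=0, G4=1, G5=1, G6=1, giving Y=1. Observed 0.
Test 1: faults giving observed 0 are {G1 stuck-at-0, G1 inverted output, G2 stuck-at-0, G2 inverted output, G3 stuck-at-1, G3 inverted output, G5 stuck-at-0, G5 inverted output, G6 stuck-at-0, G6 inverted output}.
Test 2 (x1=1, x2=1, x3=0, x4=1): fault-free G1=1, G2=0, G3=0, G4=0, G5=0, G6=0 → 0; observed 0. Eliminates G1 stuck-at-0, G1 inverted output, G2 inverted output, G3 stuck-at-1, G3 inverted output, G5 inverted output, G6 inverted output.
Test 3 (x1=1, x2=1, x3=1, x4=1): fault-free G1=0, G2=0, G3=1, G4=0, G5=0, G6=1 → 1; observed 0. Eliminates G2 stuck-at-0, G5 stuck-at-0.
Only G6 stuck-at-0 is consistent with every test.

G6 stuck-at-0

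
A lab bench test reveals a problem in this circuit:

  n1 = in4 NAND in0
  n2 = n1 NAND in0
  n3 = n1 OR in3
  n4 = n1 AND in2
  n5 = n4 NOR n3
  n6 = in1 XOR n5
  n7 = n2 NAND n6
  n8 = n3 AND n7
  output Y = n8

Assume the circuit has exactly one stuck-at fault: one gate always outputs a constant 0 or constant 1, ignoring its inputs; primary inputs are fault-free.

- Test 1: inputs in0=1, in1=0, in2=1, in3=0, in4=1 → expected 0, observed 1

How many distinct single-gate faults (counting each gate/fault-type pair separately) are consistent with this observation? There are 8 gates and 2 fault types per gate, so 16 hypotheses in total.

Fault-free: n1=0, n2=1, n3=0, n4=0, n5=1, n6=1, n7=0, n8=0 → 0. Observed 1.
  n1: stuck-at-1 ✓; others ✗
  n2: none of the 2 fault types match ✗
  n3: stuck-at-1 ✓; others ✗
  n4: none of the 2 fault types match ✗
  n5: none of the 2 fault types match ✗
  n6: none of the 2 fault types match ✗
  n7: none of the 2 fault types match ✗
  n8: stuck-at-1 ✓; others ✗
Consistent faults: {n1 stuck-at-1, n3 stuck-at-1, n8 stuck-at-1} — 3 in all.

3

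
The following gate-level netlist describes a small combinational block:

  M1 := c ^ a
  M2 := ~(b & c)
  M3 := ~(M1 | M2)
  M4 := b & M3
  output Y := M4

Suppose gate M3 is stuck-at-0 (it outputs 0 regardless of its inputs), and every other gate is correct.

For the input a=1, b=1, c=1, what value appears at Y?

Propagate with M3 forced: M1=0, M2=0, M3=0 [stuck-at-0], M4=0.
So Y = 0. (Without the fault it would be 1.)

0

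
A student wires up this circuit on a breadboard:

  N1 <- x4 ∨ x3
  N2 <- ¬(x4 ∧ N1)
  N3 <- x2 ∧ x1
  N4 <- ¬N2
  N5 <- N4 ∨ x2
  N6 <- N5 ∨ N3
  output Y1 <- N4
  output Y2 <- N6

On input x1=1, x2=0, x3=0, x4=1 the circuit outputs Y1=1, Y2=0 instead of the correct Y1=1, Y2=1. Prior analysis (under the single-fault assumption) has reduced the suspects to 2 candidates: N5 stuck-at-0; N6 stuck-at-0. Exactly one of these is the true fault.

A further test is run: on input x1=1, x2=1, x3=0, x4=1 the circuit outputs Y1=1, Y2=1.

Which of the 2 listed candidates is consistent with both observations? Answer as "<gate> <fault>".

N5 stuck-at-0

Evaluate each candidate on input x1=1, x2=1, x3=0, x4=1:
  N5 stuck-at-0: N1=1, N2=0, N3=1, N4=1, N5=0 [stuck-at-0], N6=1 → Y1=1, Y2=1 — matches
  N6 stuck-at-0: N1=1, N2=0, N3=1, N4=1, N5=1, N6=0 [stuck-at-0] → Y1=1, Y2=0 — eliminated
Only N5 stuck-at-0 reproduces the observed Y1=1, Y2=1.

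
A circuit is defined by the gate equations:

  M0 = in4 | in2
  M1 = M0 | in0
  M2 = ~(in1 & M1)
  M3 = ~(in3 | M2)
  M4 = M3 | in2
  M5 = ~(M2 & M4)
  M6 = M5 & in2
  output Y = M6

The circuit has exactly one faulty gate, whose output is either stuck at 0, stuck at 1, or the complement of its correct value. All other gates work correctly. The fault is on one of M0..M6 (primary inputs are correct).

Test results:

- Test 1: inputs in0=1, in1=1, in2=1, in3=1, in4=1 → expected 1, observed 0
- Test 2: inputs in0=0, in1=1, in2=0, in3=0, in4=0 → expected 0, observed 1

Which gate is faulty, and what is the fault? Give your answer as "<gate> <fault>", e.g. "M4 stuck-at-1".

M6 inverted output

Fault-free values for test 1 (in0=1, in1=1, in2=1, in3=1, in4=1): M0=1, M1=1, M2=0, M3=0, M4=1, M5=1, M6=1, giving Y=1. Observed 0.
Test 1: faults giving observed 0 are {M1 stuck-at-0, M1 inverted output, M2 stuck-at-1, M2 inverted output, M5 stuck-at-0, M5 inverted output, M6 stuck-at-0, M6 inverted output}.
Test 2 (in0=0, in1=1, in2=0, in3=0, in4=0): fault-free M0=0, M1=0, M2=1, M3=0, M4=0, M5=1, M6=0 → 0; observed 1. Eliminates M1 stuck-at-0, M1 inverted output, M2 stuck-at-1, M2 inverted output, M5 stuck-at-0, M5 inverted output, M6 stuck-at-0.
Only M6 inverted output is consistent with every test.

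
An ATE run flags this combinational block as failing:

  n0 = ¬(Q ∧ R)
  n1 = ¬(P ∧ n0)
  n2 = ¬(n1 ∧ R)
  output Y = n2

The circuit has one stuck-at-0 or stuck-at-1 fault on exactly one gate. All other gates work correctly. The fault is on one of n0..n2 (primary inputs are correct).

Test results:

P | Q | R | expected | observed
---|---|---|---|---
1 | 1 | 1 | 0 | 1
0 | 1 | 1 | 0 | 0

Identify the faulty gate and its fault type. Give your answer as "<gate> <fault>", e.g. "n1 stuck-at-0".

n0 stuck-at-1

Fault-free values for test 1 (P=1, Q=1, R=1): n0=0, n1=1, n2=0, giving Y=0. Observed 1.
Test 1: faults giving observed 1 are {n0 stuck-at-1, n1 stuck-at-0, n2 stuck-at-1}.
Test 2 (P=0, Q=1, R=1): fault-free n0=0, n1=1, n2=0 → 0; observed 0. Eliminates n1 stuck-at-0, n2 stuck-at-1.
Only n0 stuck-at-1 is consistent with every test.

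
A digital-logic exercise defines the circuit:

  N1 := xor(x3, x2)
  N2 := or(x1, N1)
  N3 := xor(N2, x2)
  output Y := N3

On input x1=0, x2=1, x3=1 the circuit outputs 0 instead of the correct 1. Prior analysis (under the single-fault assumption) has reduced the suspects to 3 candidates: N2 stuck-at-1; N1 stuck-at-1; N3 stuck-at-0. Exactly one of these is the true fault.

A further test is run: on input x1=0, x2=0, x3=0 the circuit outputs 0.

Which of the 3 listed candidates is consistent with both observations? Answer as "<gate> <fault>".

N3 stuck-at-0

Evaluate each candidate on input x1=0, x2=0, x3=0:
  N2 stuck-at-1: N1=0, N2=1 [stuck-at-1], N3=1 → 1 — eliminated
  N1 stuck-at-1: N1=1 [stuck-at-1], N2=1, N3=1 → 1 — eliminated
  N3 stuck-at-0: N1=0, N2=0, N3=0 [stuck-at-0] → 0 — matches
Only N3 stuck-at-0 reproduces the observed 0.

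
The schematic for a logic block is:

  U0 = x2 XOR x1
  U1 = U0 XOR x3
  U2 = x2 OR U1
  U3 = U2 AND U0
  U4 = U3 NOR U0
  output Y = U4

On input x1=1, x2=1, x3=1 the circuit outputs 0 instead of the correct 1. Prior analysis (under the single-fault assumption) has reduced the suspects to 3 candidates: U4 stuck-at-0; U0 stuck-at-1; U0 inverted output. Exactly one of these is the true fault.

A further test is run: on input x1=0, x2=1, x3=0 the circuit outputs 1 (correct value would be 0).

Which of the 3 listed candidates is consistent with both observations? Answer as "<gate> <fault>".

Evaluate each candidate on input x1=0, x2=1, x3=0:
  U4 stuck-at-0: U0=1, U1=1, U2=1, U3=1, U4=0 [stuck-at-0] → 0 — eliminated
  U0 stuck-at-1: U0=1 [stuck-at-1], U1=1, U2=1, U3=1, U4=0 → 0 — eliminated
  U0 inverted output: U0=0 [inverted output], U1=0, U2=1, U3=0, U4=1 → 1 — matches
Only U0 inverted output reproduces the observed 1.

U0 inverted output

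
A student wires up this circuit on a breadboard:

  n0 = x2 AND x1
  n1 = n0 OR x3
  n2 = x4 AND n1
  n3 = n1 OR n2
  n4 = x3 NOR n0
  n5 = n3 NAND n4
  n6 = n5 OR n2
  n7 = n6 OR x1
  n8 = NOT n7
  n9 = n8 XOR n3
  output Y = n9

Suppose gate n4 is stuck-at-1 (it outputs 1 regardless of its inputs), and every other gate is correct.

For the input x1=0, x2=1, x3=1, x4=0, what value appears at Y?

0

Propagate with n4 forced: n0=0, n1=1, n2=0, n3=1, n4=1 [stuck-at-1], n5=0, n6=0, n7=0, n8=1, n9=0.
So Y = 0. (Without the fault it would be 1.)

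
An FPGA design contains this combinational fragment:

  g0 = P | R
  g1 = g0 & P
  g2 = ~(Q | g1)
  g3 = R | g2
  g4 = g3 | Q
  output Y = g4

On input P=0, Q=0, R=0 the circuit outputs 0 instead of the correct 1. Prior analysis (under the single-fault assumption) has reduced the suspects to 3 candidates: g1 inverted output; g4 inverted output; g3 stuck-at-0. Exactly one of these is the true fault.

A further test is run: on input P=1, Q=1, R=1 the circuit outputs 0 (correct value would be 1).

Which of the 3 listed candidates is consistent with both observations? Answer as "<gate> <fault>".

g4 inverted output

Evaluate each candidate on input P=1, Q=1, R=1:
  g1 inverted output: g0=1, g1=0 [inverted output], g2=0, g3=1, g4=1 → 1 — eliminated
  g4 inverted output: g0=1, g1=1, g2=0, g3=1, g4=0 [inverted output] → 0 — matches
  g3 stuck-at-0: g0=1, g1=1, g2=0, g3=0 [stuck-at-0], g4=1 → 1 — eliminated
Only g4 inverted output reproduces the observed 0.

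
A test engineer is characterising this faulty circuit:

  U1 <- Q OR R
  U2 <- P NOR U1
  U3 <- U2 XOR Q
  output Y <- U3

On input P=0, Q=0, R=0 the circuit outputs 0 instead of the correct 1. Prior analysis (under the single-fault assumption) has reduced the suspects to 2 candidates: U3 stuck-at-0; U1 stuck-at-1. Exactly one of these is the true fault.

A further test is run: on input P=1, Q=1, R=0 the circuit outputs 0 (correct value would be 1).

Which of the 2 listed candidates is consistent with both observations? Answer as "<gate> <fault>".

Evaluate each candidate on input P=1, Q=1, R=0:
  U3 stuck-at-0: U1=1, U2=0, U3=0 [stuck-at-0] → 0 — matches
  U1 stuck-at-1: U1=1 [stuck-at-1], U2=0, U3=1 → 1 — eliminated
Only U3 stuck-at-0 reproduces the observed 0.

U3 stuck-at-0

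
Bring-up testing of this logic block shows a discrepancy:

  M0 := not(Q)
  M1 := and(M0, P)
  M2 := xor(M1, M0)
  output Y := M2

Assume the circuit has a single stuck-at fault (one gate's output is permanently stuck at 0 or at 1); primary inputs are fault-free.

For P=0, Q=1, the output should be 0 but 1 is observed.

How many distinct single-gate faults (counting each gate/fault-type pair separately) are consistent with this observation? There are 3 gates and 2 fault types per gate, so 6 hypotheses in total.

Fault-free: M0=0, M1=0, M2=0 → 0. Observed 1.
  M0 stuck-at-0: output 0 ✗
  M0 stuck-at-1: output 1 ✓
  M1 stuck-at-0: output 0 ✗
  M1 stuck-at-1: output 1 ✓
  M2 stuck-at-0: output 0 ✗
  M2 stuck-at-1: output 1 ✓
Consistent faults: {M0 stuck-at-1, M1 stuck-at-1, M2 stuck-at-1} — 3 in all.

3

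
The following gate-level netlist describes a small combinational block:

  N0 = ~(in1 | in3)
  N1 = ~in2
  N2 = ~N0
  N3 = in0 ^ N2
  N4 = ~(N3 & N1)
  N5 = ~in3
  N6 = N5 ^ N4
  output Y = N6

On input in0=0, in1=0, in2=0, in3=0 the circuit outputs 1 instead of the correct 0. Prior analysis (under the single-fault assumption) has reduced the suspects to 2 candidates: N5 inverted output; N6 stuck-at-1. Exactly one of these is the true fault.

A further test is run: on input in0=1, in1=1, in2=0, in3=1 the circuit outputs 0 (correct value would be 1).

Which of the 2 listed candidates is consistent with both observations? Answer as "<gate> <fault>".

N5 inverted output

Evaluate each candidate on input in0=1, in1=1, in2=0, in3=1:
  N5 inverted output: N0=0, N1=1, N2=1, N3=0, N4=1, N5=1 [inverted output], N6=0 → 0 — matches
  N6 stuck-at-1: N0=0, N1=1, N2=1, N3=0, N4=1, N5=0, N6=1 [stuck-at-1] → 1 — eliminated
Only N5 inverted output reproduces the observed 0.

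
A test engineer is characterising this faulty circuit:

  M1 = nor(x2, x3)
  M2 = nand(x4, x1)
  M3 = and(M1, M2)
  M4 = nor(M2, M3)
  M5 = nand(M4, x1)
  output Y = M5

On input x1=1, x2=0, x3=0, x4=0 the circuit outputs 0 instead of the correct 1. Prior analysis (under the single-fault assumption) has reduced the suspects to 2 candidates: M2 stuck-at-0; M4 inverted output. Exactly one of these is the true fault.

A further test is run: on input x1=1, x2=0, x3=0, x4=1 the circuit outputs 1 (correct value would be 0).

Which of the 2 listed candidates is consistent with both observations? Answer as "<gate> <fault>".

M4 inverted output

Evaluate each candidate on input x1=1, x2=0, x3=0, x4=1:
  M2 stuck-at-0: M1=1, M2=0 [stuck-at-0], M3=0, M4=1, M5=0 → 0 — eliminated
  M4 inverted output: M1=1, M2=0, M3=0, M4=0 [inverted output], M5=1 → 1 — matches
Only M4 inverted output reproduces the observed 1.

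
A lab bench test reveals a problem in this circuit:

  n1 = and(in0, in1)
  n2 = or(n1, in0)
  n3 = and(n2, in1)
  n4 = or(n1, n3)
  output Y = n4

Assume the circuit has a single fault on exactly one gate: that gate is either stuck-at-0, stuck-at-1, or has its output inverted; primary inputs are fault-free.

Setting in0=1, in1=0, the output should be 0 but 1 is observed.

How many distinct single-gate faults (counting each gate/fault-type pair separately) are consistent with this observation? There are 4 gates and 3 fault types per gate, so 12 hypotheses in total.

Fault-free: n1=0, n2=1, n3=0, n4=0 → 0. Observed 1.
  n1 stuck-at-0: output 0 ✗
  n1 stuck-at-1: output 1 ✓
  n1 inverted output: output 1 ✓
  n2 stuck-at-0: output 0 ✗
  n2 stuck-at-1: output 0 ✗
  n2 inverted output: output 0 ✗
  n3 stuck-at-0: output 0 ✗
  n3 stuck-at-1: output 1 ✓
  n3 inverted output: output 1 ✓
  n4 stuck-at-0: output 0 ✗
  n4 stuck-at-1: output 1 ✓
  n4 inverted output: output 1 ✓
Consistent faults: {n1 stuck-at-1, n1 inverted output, n3 stuck-at-1, n3 inverted output, n4 stuck-at-1, n4 inverted output} — 6 in all.

6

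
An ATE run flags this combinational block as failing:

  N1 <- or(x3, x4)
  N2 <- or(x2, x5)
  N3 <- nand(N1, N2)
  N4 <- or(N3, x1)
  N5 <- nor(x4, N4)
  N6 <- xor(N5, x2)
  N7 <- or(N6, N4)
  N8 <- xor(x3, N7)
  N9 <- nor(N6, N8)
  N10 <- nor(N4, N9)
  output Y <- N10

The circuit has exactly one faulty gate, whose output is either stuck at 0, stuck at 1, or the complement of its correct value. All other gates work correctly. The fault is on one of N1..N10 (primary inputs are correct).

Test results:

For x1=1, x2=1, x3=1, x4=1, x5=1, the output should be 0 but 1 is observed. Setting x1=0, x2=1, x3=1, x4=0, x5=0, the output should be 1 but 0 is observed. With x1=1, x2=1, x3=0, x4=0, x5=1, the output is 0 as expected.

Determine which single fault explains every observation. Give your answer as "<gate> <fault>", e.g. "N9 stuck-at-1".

Fault-free values for test 1 (x1=1, x2=1, x3=1, x4=1, x5=1): N1=1, N2=1, N3=0, N4=1, N5=0, N6=1, N7=1, N8=0, N9=0, N10=0, giving Y=0. Observed 1.
Test 1: faults giving observed 1 are {N4 stuck-at-0, N4 inverted output, N10 stuck-at-1, N10 inverted output}.
Test 2 (x1=0, x2=1, x3=1, x4=0, x5=0): fault-free N1=1, N2=1, N3=0, N4=0, N5=1, N6=0, N7=0, N8=1, N9=0, N10=1 → 1; observed 0. Eliminates N4 stuck-at-0, N10 stuck-at-1.
Test 3 (x1=1, x2=1, x3=0, x4=0, x5=1): fault-free N1=0, N2=1, N3=1, N4=1, N5=0, N6=1, N7=1, N8=1, N9=0, N10=0 → 0; observed 0. Eliminates N10 inverted output.
Only N4 inverted output is consistent with every test.

N4 inverted output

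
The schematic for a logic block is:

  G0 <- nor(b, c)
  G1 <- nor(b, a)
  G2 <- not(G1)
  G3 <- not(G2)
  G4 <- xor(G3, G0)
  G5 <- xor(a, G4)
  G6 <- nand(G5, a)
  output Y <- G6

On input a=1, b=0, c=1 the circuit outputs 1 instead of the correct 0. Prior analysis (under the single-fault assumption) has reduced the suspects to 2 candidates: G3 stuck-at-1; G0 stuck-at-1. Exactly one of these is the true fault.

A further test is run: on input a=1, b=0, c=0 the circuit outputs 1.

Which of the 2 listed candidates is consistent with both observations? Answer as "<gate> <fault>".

G0 stuck-at-1

Evaluate each candidate on input a=1, b=0, c=0:
  G3 stuck-at-1: G0=1, G1=0, G2=1, G3=1 [stuck-at-1], G4=0, G5=1, G6=0 → 0 — eliminated
  G0 stuck-at-1: G0=1 [stuck-at-1], G1=0, G2=1, G3=0, G4=1, G5=0, G6=1 → 1 — matches
Only G0 stuck-at-1 reproduces the observed 1.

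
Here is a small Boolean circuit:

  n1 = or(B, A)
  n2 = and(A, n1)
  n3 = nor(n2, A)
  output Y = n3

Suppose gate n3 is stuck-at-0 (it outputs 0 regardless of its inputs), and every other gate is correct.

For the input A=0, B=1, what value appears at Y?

0

Propagate with n3 forced: n1=1, n2=0, n3=0 [stuck-at-0].
So Y = 0. (Without the fault it would be 1.)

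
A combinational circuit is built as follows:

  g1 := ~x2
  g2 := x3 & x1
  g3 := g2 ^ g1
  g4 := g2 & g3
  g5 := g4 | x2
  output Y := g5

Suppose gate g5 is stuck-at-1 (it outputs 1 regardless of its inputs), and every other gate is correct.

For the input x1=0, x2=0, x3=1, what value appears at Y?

1

Propagate with g5 forced: g1=1, g2=0, g3=1, g4=0, g5=1 [stuck-at-1].
So Y = 1. (Without the fault it would be 0.)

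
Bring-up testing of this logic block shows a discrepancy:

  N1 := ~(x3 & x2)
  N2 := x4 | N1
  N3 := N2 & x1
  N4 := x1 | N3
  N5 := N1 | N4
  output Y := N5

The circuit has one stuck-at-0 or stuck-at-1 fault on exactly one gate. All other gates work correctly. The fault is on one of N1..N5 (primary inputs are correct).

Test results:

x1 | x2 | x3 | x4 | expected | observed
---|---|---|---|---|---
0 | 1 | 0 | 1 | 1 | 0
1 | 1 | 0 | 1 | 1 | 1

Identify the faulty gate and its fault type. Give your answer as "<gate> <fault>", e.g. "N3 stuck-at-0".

Fault-free values for test 1 (x1=0, x2=1, x3=0, x4=1): N1=1, N2=1, N3=0, N4=0, N5=1, giving Y=1. Observed 0.
Test 1: faults giving observed 0 are {N1 stuck-at-0, N5 stuck-at-0}.
Test 2 (x1=1, x2=1, x3=0, x4=1): fault-free N1=1, N2=1, N3=1, N4=1, N5=1 → 1; observed 1. Eliminates N5 stuck-at-0.
Only N1 stuck-at-0 is consistent with every test.

N1 stuck-at-0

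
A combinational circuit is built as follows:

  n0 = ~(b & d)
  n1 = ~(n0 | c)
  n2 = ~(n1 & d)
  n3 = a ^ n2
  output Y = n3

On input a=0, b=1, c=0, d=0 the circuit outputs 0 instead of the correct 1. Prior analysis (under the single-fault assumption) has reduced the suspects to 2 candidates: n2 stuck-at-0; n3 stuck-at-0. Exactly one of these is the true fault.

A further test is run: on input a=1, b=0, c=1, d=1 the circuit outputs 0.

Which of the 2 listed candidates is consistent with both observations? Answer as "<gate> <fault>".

Evaluate each candidate on input a=1, b=0, c=1, d=1:
  n2 stuck-at-0: n0=1, n1=0, n2=0 [stuck-at-0], n3=1 → 1 — eliminated
  n3 stuck-at-0: n0=1, n1=0, n2=1, n3=0 [stuck-at-0] → 0 — matches
Only n3 stuck-at-0 reproduces the observed 0.

n3 stuck-at-0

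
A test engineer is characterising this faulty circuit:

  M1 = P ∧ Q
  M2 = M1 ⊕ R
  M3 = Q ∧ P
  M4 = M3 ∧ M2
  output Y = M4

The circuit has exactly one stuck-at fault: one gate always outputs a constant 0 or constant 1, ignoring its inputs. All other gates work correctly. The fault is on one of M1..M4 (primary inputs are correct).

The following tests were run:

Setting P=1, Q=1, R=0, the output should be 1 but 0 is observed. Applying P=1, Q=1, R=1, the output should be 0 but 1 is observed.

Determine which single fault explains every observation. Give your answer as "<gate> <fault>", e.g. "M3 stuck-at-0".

M1 stuck-at-0

Fault-free values for test 1 (P=1, Q=1, R=0): M1=1, M2=1, M3=1, M4=1, giving Y=1. Observed 0.
Test 1: faults giving observed 0 are {M1 stuck-at-0, M2 stuck-at-0, M3 stuck-at-0, M4 stuck-at-0}.
Test 2 (P=1, Q=1, R=1): fault-free M1=1, M2=0, M3=1, M4=0 → 0; observed 1. Eliminates M2 stuck-at-0, M3 stuck-at-0, M4 stuck-at-0.
Only M1 stuck-at-0 is consistent with every test.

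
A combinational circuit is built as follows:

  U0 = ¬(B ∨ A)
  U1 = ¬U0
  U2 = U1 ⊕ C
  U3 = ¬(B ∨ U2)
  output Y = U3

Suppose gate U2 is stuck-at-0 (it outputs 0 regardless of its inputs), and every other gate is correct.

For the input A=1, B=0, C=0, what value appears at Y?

1

Propagate with U2 forced: U0=0, U1=1, U2=0 [stuck-at-0], U3=1.
So Y = 1. (Without the fault it would be 0.)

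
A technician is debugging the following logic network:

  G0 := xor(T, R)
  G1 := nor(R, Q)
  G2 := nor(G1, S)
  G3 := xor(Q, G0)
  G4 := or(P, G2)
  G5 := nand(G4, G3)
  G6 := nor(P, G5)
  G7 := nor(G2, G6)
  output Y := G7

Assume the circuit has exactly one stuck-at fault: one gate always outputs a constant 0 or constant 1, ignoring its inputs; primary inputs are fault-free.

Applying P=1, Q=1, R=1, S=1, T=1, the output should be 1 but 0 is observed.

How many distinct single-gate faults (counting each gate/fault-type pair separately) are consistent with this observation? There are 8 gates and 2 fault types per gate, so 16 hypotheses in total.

3

Fault-free: G0=0, G1=0, G2=0, G3=1, G4=1, G5=0, G6=0, G7=1 → 1. Observed 0.
  G0: none of the 2 fault types match ✗
  G1: none of the 2 fault types match ✗
  G2: stuck-at-1 ✓; others ✗
  G3: none of the 2 fault types match ✗
  G4: none of the 2 fault types match ✗
  G5: none of the 2 fault types match ✗
  G6: stuck-at-1 ✓; others ✗
  G7: stuck-at-0 ✓; others ✗
Consistent faults: {G2 stuck-at-1, G6 stuck-at-1, G7 stuck-at-0} — 3 in all.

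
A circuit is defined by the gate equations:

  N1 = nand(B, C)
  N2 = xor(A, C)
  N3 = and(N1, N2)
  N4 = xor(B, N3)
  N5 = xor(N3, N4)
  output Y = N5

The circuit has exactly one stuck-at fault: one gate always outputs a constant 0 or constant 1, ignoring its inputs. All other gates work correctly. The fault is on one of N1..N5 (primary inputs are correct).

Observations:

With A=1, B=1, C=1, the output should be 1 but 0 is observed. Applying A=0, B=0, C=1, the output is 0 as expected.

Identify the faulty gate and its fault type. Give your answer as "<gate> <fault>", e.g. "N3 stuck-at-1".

Fault-free values for test 1 (A=1, B=1, C=1): N1=0, N2=0, N3=0, N4=1, N5=1, giving Y=1. Observed 0.
Test 1: faults giving observed 0 are {N4 stuck-at-0, N5 stuck-at-0}.
Test 2 (A=0, B=0, C=1): fault-free N1=1, N2=1, N3=1, N4=1, N5=0 → 0; observed 0. Eliminates N4 stuck-at-0.
Only N5 stuck-at-0 is consistent with every test.

N5 stuck-at-0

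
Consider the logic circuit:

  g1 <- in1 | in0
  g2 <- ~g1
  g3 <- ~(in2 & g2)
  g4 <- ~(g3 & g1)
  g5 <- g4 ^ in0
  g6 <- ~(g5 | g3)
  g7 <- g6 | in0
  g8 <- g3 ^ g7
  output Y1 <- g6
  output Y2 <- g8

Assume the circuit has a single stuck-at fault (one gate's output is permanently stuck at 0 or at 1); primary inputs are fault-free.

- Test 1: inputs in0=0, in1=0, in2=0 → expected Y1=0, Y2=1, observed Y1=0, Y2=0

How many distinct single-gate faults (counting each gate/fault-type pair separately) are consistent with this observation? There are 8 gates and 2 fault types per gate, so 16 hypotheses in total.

3

Fault-free: g1=0, g2=1, g3=1, g4=1, g5=1, g6=0, g7=0, g8=1 → Y1=0, Y2=1. Observed Y1=0, Y2=0.
  g1: none of the 2 fault types match ✗
  g2: none of the 2 fault types match ✗
  g3: stuck-at-0 ✓; others ✗
  g4: none of the 2 fault types match ✗
  g5: none of the 2 fault types match ✗
  g6: none of the 2 fault types match ✗
  g7: stuck-at-1 ✓; others ✗
  g8: stuck-at-0 ✓; others ✗
Consistent faults: {g3 stuck-at-0, g7 stuck-at-1, g8 stuck-at-0} — 3 in all.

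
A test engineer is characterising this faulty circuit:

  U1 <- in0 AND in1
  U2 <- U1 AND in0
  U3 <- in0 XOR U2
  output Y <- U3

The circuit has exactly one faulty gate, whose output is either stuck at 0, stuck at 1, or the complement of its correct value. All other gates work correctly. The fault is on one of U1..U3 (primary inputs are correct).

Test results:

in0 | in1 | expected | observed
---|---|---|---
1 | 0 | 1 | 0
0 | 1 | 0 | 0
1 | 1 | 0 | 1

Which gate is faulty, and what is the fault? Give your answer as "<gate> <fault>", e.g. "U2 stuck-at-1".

Fault-free values for test 1 (in0=1, in1=0): U1=0, U2=0, U3=1, giving Y=1. Observed 0.
Test 1: faults giving observed 0 are {U1 stuck-at-1, U1 inverted output, U2 stuck-at-1, U2 inverted output, U3 stuck-at-0, U3 inverted output}.
Test 2 (in0=0, in1=1): fault-free U1=0, U2=0, U3=0 → 0; observed 0. Eliminates U2 stuck-at-1, U2 inverted output, U3 inverted output.
Test 3 (in0=1, in1=1): fault-free U1=1, U2=1, U3=0 → 0; observed 1. Eliminates U1 stuck-at-1, U3 stuck-at-0.
Only U1 inverted output is consistent with every test.

U1 inverted output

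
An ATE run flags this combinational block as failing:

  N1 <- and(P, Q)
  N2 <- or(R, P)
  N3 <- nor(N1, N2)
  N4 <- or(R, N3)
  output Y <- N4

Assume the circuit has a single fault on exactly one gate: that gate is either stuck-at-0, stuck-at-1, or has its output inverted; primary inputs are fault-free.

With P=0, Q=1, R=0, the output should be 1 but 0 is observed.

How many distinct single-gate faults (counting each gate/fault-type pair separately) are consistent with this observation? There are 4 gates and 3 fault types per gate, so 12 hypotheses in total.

Fault-free: N1=0, N2=0, N3=1, N4=1 → 1. Observed 0.
  N1 stuck-at-0: output 1 ✗
  N1 stuck-at-1: output 0 ✓
  N1 inverted output: output 0 ✓
  N2 stuck-at-0: output 1 ✗
  N2 stuck-at-1: output 0 ✓
  N2 inverted output: output 0 ✓
  N3 stuck-at-0: output 0 ✓
  N3 stuck-at-1: output 1 ✗
  N3 inverted output: output 0 ✓
  N4 stuck-at-0: output 0 ✓
  N4 stuck-at-1: output 1 ✗
  N4 inverted output: output 0 ✓
Consistent faults: {N1 stuck-at-1, N1 inverted output, N2 stuck-at-1, N2 inverted output, N3 stuck-at-0, N3 inverted output, N4 stuck-at-0, N4 inverted output} — 8 in all.

8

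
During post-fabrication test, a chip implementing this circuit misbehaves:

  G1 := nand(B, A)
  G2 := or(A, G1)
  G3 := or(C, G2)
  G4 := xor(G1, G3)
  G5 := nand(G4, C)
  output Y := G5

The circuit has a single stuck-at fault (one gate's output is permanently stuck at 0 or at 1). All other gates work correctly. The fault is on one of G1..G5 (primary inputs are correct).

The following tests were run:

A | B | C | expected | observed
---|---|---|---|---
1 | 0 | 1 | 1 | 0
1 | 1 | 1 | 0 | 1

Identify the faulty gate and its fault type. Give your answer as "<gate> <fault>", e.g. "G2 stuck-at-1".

Fault-free values for test 1 (A=1, B=0, C=1): G1=1, G2=1, G3=1, G4=0, G5=1, giving Y=1. Observed 0.
Test 1: faults giving observed 0 are {G1 stuck-at-0, G3 stuck-at-0, G4 stuck-at-1, G5 stuck-at-0}.
Test 2 (A=1, B=1, C=1): fault-free G1=0, G2=1, G3=1, G4=1, G5=0 → 0; observed 1. Eliminates G1 stuck-at-0, G4 stuck-at-1, G5 stuck-at-0.
Only G3 stuck-at-0 is consistent with every test.

G3 stuck-at-0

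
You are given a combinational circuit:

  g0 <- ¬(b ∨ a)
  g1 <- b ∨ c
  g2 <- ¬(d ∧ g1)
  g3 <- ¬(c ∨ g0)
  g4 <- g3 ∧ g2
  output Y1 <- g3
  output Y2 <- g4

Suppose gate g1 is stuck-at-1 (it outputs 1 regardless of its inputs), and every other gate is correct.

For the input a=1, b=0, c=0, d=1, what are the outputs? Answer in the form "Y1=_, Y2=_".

Y1=1, Y2=0

Propagate with g1 forced: g0=0, g1=1 [stuck-at-1], g2=0, g3=1, g4=0.
So the outputs are Y1=1, Y2=0. (Without the fault they would be Y1=1, Y2=1.)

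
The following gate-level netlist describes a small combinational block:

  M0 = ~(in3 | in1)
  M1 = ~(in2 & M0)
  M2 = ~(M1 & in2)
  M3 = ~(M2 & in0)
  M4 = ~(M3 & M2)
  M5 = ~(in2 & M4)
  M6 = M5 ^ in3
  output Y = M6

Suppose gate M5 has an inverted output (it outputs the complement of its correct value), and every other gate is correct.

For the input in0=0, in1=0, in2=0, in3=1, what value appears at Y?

1

Propagate with M5 forced: M0=0, M1=1, M2=1, M3=1, M4=0, M5=0 [inverted output], M6=1.
So Y = 1. (Without the fault it would be 0.)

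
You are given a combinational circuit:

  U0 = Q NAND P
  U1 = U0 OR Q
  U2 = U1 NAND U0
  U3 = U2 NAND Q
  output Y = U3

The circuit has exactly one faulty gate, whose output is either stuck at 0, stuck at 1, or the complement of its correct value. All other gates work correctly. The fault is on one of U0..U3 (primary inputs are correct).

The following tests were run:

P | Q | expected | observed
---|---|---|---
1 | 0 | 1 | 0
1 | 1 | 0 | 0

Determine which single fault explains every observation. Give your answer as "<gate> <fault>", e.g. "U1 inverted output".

U3 stuck-at-0

Fault-free values for test 1 (P=1, Q=0): U0=1, U1=1, U2=0, U3=1, giving Y=1. Observed 0.
Test 1: faults giving observed 0 are {U3 stuck-at-0, U3 inverted output}.
Test 2 (P=1, Q=1): fault-free U0=0, U1=1, U2=1, U3=0 → 0; observed 0. Eliminates U3 inverted output.
Only U3 stuck-at-0 is consistent with every test.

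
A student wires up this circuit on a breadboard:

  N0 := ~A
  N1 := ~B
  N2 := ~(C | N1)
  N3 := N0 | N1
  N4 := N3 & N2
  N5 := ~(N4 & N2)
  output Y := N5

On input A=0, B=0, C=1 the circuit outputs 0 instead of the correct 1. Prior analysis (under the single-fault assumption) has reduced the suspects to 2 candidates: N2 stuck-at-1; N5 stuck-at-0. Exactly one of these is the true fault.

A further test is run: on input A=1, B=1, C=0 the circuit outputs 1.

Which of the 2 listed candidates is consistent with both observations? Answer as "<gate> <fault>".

Evaluate each candidate on input A=1, B=1, C=0:
  N2 stuck-at-1: N0=0, N1=0, N2=1 [stuck-at-1], N3=0, N4=0, N5=1 → 1 — matches
  N5 stuck-at-0: N0=0, N1=0, N2=1, N3=0, N4=0, N5=0 [stuck-at-0] → 0 — eliminated
Only N2 stuck-at-1 reproduces the observed 1.

N2 stuck-at-1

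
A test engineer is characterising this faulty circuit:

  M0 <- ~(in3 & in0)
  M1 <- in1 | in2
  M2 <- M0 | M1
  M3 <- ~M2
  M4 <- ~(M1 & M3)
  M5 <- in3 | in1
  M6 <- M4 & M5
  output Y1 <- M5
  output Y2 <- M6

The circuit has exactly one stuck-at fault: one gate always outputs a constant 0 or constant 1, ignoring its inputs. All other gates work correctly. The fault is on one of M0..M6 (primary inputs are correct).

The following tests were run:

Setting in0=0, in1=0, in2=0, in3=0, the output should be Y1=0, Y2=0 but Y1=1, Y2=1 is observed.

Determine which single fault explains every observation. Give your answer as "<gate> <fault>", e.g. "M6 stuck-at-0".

M5 stuck-at-1

Fault-free values for test 1 (in0=0, in1=0, in2=0, in3=0): M0=1, M1=0, M2=1, M3=0, M4=1, M5=0, M6=0, giving Y1=0, Y2=0. Observed Y1=1, Y2=1.
Test 1: faults giving observed Y1=1, Y2=1 are {M5 stuck-at-1}.
Only M5 stuck-at-1 is consistent with every test.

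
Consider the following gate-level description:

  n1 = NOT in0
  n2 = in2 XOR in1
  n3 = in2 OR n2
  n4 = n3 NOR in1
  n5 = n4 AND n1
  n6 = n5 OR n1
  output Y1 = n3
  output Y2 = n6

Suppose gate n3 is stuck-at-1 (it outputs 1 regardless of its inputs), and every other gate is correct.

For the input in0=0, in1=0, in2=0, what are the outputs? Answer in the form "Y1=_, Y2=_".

Propagate with n3 forced: n1=1, n2=0, n3=1 [stuck-at-1], n4=0, n5=0, n6=1.
So the outputs are Y1=1, Y2=1. (Without the fault they would be Y1=0, Y2=1.)

Y1=1, Y2=1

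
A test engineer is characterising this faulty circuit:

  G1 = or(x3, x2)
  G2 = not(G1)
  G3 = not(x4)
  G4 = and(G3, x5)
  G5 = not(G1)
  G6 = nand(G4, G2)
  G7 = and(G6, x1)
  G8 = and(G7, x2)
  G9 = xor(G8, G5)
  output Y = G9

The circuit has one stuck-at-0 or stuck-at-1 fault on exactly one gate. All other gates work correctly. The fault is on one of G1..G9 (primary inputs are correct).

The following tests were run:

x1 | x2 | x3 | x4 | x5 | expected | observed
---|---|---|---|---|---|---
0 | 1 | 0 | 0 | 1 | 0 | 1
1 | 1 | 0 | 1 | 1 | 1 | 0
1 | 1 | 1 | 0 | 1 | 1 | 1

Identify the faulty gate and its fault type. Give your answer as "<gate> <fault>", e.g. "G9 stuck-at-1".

G1 stuck-at-0

Fault-free values for test 1 (x1=0, x2=1, x3=0, x4=0, x5=1): G1=1, G2=0, G3=1, G4=1, G5=0, G6=1, G7=0, G8=0, G9=0, giving Y=0. Observed 1.
Test 1: faults giving observed 1 are {G1 stuck-at-0, G5 stuck-at-1, G7 stuck-at-1, G8 stuck-at-1, G9 stuck-at-1}.
Test 2 (x1=1, x2=1, x3=0, x4=1, x5=1): fault-free G1=1, G2=0, G3=0, G4=0, G5=0, G6=1, G7=1, G8=1, G9=1 → 1; observed 0. Eliminates G7 stuck-at-1, G8 stuck-at-1, G9 stuck-at-1.
Test 3 (x1=1, x2=1, x3=1, x4=0, x5=1): fault-free G1=1, G2=0, G3=1, G4=1, G5=0, G6=1, G7=1, G8=1, G9=1 → 1; observed 1. Eliminates G5 stuck-at-1.
Only G1 stuck-at-0 is consistent with every test.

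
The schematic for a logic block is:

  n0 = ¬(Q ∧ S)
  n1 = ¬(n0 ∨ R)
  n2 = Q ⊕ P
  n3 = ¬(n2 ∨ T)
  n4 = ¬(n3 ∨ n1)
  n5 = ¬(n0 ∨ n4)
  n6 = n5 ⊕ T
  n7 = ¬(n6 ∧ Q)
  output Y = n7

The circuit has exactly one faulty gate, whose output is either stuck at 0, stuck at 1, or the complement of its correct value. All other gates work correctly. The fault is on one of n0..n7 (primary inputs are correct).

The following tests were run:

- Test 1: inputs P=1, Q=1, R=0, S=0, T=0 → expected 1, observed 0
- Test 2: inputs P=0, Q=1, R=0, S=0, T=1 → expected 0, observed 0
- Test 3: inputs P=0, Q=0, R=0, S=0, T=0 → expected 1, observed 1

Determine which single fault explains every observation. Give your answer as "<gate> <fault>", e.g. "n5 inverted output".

n6 stuck-at-1

Fault-free values for test 1 (P=1, Q=1, R=0, S=0, T=0): n0=1, n1=0, n2=0, n3=1, n4=0, n5=0, n6=0, n7=1, giving Y=1. Observed 0.
Test 1: faults giving observed 0 are {n0 stuck-at-0, n0 inverted output, n5 stuck-at-1, n5 inverted output, n6 stuck-at-1, n6 inverted output, n7 stuck-at-0, n7 inverted output}.
Test 2 (P=0, Q=1, R=0, S=0, T=1): fault-free n0=1, n1=0, n2=1, n3=0, n4=1, n5=0, n6=1, n7=0 → 0; observed 0. Eliminates n0 stuck-at-0, n0 inverted output, n5 stuck-at-1, n5 inverted output, n6 inverted output, n7 inverted output.
Test 3 (P=0, Q=0, R=0, S=0, T=0): fault-free n0=1, n1=0, n2=0, n3=1, n4=0, n5=0, n6=0, n7=1 → 1; observed 1. Eliminates n7 stuck-at-0.
Only n6 stuck-at-1 is consistent with every test.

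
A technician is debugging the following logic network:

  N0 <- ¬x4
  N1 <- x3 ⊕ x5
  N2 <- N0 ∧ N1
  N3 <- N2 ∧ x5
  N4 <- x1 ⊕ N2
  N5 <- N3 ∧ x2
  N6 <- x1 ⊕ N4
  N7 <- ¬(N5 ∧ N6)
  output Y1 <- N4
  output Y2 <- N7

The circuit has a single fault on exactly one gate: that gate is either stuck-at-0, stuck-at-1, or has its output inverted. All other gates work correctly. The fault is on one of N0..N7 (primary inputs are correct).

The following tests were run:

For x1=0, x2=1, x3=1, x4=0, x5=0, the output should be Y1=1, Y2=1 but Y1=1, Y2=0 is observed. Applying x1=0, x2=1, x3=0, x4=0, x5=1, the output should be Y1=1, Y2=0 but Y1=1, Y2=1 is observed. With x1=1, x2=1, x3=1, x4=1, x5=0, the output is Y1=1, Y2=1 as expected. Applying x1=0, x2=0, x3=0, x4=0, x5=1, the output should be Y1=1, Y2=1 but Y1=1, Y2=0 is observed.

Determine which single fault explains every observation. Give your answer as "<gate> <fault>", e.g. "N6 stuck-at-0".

N5 inverted output

Fault-free values for test 1 (x1=0, x2=1, x3=1, x4=0, x5=0): N0=1, N1=1, N2=1, N3=0, N4=1, N5=0, N6=1, N7=1, giving Y1=1, Y2=1. Observed Y1=1, Y2=0.
Test 1: faults giving observed Y1=1, Y2=0 are {N3 stuck-at-1, N3 inverted output, N5 stuck-at-1, N5 inverted output, N7 stuck-at-0, N7 inverted output}.
Test 2 (x1=0, x2=1, x3=0, x4=0, x5=1): fault-free N0=1, N1=1, N2=1, N3=1, N4=1, N5=1, N6=1, N7=0 → Y1=1, Y2=0; observed Y1=1, Y2=1. Eliminates N3 stuck-at-1, N5 stuck-at-1, N7 stuck-at-0.
Test 3 (x1=1, x2=1, x3=1, x4=1, x5=0): fault-free N0=0, N1=1, N2=0, N3=0, N4=1, N5=0, N6=0, N7=1 → Y1=1, Y2=1; observed Y1=1, Y2=1. Eliminates N7 inverted output.
Test 4 (x1=0, x2=0, x3=0, x4=0, x5=1): fault-free N0=1, N1=1, N2=1, N3=1, N4=1, N5=0, N6=1, N7=1 → Y1=1, Y2=1; observed Y1=1, Y2=0. Eliminates N3 inverted output.
Only N5 inverted output is consistent with every test.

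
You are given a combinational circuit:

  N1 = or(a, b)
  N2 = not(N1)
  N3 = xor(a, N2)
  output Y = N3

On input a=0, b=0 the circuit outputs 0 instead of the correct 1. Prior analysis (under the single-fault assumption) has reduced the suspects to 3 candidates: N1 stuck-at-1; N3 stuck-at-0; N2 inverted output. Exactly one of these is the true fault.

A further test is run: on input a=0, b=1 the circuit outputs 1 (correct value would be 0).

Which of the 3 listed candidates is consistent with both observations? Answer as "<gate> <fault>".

N2 inverted output

Evaluate each candidate on input a=0, b=1:
  N1 stuck-at-1: N1=1 [stuck-at-1], N2=0, N3=0 → 0 — eliminated
  N3 stuck-at-0: N1=1, N2=0, N3=0 [stuck-at-0] → 0 — eliminated
  N2 inverted output: N1=1, N2=1 [inverted output], N3=1 → 1 — matches
Only N2 inverted output reproduces the observed 1.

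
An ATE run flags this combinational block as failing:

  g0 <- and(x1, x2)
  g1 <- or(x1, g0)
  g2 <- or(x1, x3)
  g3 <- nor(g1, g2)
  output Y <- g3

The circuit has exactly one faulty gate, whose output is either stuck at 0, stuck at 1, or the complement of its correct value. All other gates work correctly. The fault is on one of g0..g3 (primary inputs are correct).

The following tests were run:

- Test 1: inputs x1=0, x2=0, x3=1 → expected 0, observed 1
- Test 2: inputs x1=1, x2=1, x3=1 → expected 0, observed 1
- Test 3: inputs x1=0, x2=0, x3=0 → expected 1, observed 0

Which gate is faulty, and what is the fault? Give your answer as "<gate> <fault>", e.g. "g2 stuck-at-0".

Fault-free values for test 1 (x1=0, x2=0, x3=1): g0=0, g1=0, g2=1, g3=0, giving Y=0. Observed 1.
Test 1: faults giving observed 1 are {g2 stuck-at-0, g2 inverted output, g3 stuck-at-1, g3 inverted output}.
Test 2 (x1=1, x2=1, x3=1): fault-free g0=1, g1=1, g2=1, g3=0 → 0; observed 1. Eliminates g2 stuck-at-0, g2 inverted output.
Test 3 (x1=0, x2=0, x3=0): fault-free g0=0, g1=0, g2=0, g3=1 → 1; observed 0. Eliminates g3 stuck-at-1.
Only g3 inverted output is consistent with every test.

g3 inverted output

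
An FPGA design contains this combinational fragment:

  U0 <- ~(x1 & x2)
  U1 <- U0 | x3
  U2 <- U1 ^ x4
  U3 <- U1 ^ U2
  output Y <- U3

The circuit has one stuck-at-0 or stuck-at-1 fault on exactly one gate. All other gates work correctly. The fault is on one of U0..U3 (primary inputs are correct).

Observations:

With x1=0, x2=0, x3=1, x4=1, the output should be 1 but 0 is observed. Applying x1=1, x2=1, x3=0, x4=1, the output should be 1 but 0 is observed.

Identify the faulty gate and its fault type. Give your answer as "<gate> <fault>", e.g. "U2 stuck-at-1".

U3 stuck-at-0

Fault-free values for test 1 (x1=0, x2=0, x3=1, x4=1): U0=1, U1=1, U2=0, U3=1, giving Y=1. Observed 0.
Test 1: faults giving observed 0 are {U2 stuck-at-1, U3 stuck-at-0}.
Test 2 (x1=1, x2=1, x3=0, x4=1): fault-free U0=0, U1=0, U2=1, U3=1 → 1; observed 0. Eliminates U2 stuck-at-1.
Only U3 stuck-at-0 is consistent with every test.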